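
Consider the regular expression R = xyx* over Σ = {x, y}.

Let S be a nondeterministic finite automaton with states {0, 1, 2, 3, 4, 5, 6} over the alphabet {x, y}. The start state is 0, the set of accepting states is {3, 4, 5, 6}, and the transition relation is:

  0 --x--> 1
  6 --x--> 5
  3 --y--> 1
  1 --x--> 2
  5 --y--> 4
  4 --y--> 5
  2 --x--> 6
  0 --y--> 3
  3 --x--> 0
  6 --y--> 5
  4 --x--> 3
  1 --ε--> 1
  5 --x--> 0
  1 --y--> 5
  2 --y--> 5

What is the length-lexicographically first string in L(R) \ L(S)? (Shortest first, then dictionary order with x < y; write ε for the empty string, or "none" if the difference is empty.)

xyx

The string xyx is accepted by R but not by S.
No shorter string lies in the difference, and xyx is the lexicographically first length-3 string in L(R) \ L(S).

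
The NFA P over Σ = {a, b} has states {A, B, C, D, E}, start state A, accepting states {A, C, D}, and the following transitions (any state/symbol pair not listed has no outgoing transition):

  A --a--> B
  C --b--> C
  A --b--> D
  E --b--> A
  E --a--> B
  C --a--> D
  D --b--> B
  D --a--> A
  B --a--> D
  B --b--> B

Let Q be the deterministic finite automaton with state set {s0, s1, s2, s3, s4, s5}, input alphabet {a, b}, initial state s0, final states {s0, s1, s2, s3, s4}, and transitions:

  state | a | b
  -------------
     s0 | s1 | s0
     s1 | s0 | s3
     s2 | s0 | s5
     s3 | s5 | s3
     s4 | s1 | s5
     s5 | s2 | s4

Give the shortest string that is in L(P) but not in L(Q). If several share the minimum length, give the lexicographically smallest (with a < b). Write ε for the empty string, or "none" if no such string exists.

aba

The string aba is accepted by P but not by Q.
No shorter string lies in the difference, and aba is the lexicographically first length-3 string in L(P) \ L(Q).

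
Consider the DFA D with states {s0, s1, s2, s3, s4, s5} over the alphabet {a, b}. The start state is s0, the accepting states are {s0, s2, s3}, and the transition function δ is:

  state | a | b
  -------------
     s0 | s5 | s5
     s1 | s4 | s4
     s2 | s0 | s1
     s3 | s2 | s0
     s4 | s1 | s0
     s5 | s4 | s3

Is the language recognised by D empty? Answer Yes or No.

The empty string ε is accepted: the run s0 ends in the accepting state s0.
Since at least one string is accepted, L(D) is not empty.

No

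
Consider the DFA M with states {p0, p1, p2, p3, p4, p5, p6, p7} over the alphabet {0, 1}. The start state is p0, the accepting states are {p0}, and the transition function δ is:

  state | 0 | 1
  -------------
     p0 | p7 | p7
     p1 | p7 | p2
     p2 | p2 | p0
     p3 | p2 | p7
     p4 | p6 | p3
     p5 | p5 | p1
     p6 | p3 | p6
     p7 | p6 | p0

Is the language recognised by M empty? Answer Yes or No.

No

The empty string ε is accepted: the run p0 ends in the accepting state p0.
Since at least one string is accepted, L(M) is not empty.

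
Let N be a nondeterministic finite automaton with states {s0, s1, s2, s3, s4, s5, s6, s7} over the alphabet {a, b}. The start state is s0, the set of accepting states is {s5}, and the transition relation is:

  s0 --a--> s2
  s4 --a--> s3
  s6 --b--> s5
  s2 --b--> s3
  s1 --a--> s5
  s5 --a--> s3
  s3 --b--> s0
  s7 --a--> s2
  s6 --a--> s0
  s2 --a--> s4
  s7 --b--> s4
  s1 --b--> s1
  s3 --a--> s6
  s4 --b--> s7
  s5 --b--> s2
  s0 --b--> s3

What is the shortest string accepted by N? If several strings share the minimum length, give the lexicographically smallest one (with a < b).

bab

A breadth-first search from s0 reaches an accepting state first via the path s0 → s3 → s6 → s5 on input bab.
No string of length < 3 is accepted (BFS exhausts all shorter strings without reaching an accepting state), and bab is the lexicographically least accepting string of length 3.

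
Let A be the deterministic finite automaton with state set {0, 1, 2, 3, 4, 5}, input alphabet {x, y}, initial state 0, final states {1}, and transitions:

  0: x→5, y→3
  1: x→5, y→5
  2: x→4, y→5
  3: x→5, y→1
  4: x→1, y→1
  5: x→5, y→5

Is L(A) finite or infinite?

finite

The useful states (reachable from 0 and able to reach an accepting state) are {0, 1, 3}.
Restricted to these states the transition graph has no cycle, so every accepting path has bounded length and L is finite.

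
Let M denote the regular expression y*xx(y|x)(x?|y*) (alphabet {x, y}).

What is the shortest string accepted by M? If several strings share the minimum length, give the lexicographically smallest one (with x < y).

xxx

By inspection of the expression, no string of length less than 3 matches, and xxx is the lexicographically first match of length 3.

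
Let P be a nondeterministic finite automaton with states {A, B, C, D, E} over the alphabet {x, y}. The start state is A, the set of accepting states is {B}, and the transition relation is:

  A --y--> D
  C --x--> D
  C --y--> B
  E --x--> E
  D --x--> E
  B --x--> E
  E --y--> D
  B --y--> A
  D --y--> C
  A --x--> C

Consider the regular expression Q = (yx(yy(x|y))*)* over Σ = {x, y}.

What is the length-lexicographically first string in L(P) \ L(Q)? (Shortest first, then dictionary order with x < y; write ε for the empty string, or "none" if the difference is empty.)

xy

The string xy is accepted by P but not by Q.
No shorter string lies in the difference, and xy is the lexicographically first length-2 string in L(P) \ L(Q).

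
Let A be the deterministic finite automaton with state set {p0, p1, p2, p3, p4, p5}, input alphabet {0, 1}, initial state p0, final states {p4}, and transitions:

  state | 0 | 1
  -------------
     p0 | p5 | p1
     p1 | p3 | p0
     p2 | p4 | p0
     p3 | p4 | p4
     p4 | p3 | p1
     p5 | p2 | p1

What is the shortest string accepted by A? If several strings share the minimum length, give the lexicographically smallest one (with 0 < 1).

A breadth-first search from p0 reaches an accepting state first via the path p0 → p5 → p2 → p4 on input 000.
No string of length < 3 is accepted (BFS exhausts all shorter strings without reaching an accepting state), and 000 is the lexicographically least accepting string of length 3.

000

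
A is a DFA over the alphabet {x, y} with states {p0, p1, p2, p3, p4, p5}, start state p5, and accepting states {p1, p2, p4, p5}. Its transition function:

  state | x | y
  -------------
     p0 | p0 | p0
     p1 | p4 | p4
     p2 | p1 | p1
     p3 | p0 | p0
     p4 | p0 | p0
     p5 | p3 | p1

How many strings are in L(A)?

4

The useful subgraph on states {p1, p4, p5} is acyclic, so L(A) is finite; the longest accepting path visits 3 useful states, giving maximum string length 2.
Counting accepting paths from p5 by length: 1 of length 0, 1 of length 1, 2 of length 2. Total 4.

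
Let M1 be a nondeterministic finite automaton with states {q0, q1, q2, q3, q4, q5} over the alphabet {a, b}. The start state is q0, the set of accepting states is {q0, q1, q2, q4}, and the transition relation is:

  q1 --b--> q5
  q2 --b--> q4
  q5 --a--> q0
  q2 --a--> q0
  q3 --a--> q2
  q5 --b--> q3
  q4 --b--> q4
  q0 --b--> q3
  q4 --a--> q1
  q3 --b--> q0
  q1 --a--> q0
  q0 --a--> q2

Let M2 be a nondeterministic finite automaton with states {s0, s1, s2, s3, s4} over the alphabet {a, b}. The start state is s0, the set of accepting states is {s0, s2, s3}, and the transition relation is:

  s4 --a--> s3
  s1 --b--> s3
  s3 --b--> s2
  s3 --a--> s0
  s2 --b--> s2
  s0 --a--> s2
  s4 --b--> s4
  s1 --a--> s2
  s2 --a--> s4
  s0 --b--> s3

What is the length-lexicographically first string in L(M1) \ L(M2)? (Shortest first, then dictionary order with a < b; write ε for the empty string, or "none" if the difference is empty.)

The string aa is accepted by M1 but not by M2.
No shorter string lies in the difference, and aa is the lexicographically first length-2 string in L(M1) \ L(M2).

aa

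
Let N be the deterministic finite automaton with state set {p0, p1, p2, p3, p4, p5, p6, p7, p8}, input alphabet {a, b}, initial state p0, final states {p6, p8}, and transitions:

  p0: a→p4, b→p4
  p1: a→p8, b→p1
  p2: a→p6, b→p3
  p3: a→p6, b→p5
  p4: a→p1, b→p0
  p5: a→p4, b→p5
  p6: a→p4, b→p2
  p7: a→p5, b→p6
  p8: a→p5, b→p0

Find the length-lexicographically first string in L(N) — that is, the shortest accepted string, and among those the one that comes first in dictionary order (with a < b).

A breadth-first search from p0 reaches an accepting state first via the path p0 → p4 → p1 → p8 on input aaa.
No string of length < 3 is accepted (BFS exhausts all shorter strings without reaching an accepting state), and aaa is the lexicographically least accepting string of length 3.

aaa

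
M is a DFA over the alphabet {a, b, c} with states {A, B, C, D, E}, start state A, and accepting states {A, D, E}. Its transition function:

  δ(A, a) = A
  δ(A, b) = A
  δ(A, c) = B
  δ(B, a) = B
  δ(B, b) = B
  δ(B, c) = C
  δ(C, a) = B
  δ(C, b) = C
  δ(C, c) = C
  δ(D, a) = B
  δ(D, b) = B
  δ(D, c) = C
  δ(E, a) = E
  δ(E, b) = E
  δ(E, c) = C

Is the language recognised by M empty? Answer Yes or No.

The empty string ε is accepted: the run A ends in the accepting state A.
Since at least one string is accepted, L(M) is not empty.

No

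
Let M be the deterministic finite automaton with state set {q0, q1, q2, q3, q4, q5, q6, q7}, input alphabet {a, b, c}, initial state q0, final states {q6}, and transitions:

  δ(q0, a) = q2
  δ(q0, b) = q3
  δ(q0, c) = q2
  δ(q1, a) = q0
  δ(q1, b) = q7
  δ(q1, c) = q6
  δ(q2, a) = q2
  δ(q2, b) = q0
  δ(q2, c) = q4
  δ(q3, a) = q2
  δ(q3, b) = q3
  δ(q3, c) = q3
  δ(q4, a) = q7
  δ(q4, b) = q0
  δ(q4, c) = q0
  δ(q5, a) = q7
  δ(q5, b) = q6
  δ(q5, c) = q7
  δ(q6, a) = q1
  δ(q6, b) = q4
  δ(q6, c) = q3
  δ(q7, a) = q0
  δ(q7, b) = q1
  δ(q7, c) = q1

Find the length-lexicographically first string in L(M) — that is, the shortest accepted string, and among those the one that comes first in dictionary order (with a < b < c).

A breadth-first search from q0 reaches an accepting state first via the path q0 → q2 → q4 → q7 → q1 → q6 on input acabc.
No string of length < 5 is accepted (BFS exhausts all shorter strings without reaching an accepting state), and acabc is the lexicographically least accepting string of length 5.

acabc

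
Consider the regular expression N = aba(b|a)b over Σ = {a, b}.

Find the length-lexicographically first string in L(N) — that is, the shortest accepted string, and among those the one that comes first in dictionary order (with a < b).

By inspection of the expression, no string of length less than 5 matches, and abaab is the lexicographically first match of length 5.

abaab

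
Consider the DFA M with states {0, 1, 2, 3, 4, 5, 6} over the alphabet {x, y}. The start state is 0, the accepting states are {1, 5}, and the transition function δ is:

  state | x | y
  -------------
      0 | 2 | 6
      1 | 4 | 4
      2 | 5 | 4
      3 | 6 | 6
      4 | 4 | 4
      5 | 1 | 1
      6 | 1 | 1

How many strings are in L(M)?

5

The useful subgraph on states {0, 1, 2, 5, 6} is acyclic, so L(M) is finite; the longest accepting path visits 4 useful states, giving maximum string length 3.
Counting accepting paths from 0 by length: 3 of length 2, 2 of length 3. Total 5.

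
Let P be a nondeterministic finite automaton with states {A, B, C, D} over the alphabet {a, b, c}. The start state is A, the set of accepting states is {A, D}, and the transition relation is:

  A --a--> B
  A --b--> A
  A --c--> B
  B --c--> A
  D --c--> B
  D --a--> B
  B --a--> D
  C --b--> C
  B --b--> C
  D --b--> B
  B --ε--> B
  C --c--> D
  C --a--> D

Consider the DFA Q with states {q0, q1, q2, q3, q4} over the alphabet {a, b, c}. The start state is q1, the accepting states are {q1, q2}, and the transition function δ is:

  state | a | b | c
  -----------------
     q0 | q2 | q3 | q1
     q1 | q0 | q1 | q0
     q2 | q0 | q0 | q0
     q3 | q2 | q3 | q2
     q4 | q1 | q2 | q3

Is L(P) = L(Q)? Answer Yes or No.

Exploring the product automaton P × Q from the start pair (A, q1), following both machines on each input symbol, reaches 4 state pairs: (A, q1), (B, q0), (D, q2), (C, q3).
P accepts in {A, D} and Q accepts in {q1, q2}. In every reachable pair the two components are either both accepting — (A, q1), (D, q2) — or both non-accepting, so no string is accepted by exactly one of the machines: L(P) \ L(Q) and L(Q) \ L(P) are both empty.
Hence every string is accepted by P iff it is accepted by Q, and the two languages coincide.

Yes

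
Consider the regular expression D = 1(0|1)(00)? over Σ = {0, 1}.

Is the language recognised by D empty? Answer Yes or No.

The string 10 matches the expression, so it belongs to L(D).
Since L(D) contains at least one string, it is not empty.

No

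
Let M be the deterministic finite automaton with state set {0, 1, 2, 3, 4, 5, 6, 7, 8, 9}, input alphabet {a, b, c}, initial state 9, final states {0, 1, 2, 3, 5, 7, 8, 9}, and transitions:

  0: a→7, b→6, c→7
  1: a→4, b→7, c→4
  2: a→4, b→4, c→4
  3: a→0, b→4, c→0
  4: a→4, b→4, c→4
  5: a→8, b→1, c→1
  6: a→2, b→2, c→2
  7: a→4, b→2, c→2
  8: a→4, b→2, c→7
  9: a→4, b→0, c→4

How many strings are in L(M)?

11

The useful subgraph on states {0, 2, 6, 7, 9} is acyclic, so L(M) is finite; the longest accepting path visits 4 useful states, giving maximum string length 3.
Counting accepting paths from 9 by length: 1 of length 0, 1 of length 1, 2 of length 2, 7 of length 3. Total 11.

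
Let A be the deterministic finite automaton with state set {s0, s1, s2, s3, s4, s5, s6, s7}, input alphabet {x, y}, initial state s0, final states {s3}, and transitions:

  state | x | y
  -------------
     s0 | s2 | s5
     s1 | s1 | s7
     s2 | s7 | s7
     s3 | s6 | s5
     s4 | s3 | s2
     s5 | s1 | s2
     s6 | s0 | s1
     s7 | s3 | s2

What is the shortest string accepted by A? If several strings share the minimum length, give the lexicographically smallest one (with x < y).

A breadth-first search from s0 reaches an accepting state first via the path s0 → s2 → s7 → s3 on input xxx.
No string of length < 3 is accepted (BFS exhausts all shorter strings without reaching an accepting state), and xxx is the lexicographically least accepting string of length 3.

xxx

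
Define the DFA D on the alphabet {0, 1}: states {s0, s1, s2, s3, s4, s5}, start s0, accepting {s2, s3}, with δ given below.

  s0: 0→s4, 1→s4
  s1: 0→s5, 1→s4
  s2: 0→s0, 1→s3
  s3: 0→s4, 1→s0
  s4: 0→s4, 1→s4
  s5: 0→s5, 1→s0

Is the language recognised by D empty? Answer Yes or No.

The states reachable from the start state are {s0, s4}.
None of the accepting states {s2, s3} is reachable, so no string is accepted and L(D) = ∅.

Yes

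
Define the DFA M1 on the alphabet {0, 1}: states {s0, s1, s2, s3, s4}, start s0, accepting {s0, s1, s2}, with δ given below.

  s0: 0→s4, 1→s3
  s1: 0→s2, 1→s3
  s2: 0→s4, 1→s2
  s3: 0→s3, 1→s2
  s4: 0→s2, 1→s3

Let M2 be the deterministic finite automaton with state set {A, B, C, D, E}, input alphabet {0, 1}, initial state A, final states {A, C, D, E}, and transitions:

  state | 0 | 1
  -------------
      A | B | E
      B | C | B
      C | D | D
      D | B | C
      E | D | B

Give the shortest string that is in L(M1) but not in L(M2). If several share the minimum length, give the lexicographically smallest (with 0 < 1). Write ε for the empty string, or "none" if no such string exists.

11

The string 11 is accepted by M1 but not by M2.
No shorter string lies in the difference, and 11 is the lexicographically first length-2 string in L(M1) \ L(M2).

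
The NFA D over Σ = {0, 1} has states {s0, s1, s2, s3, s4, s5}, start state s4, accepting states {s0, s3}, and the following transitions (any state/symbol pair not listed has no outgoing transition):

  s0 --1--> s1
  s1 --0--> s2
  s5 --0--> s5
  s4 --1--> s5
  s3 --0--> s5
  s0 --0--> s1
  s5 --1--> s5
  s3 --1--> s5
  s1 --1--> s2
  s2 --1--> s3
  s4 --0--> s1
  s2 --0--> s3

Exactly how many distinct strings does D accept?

4

The useful subgraph on states {s1, s2, s3, s4} is acyclic, so L(D) is finite; the longest accepting path visits 4 useful states, giving maximum string length 3.
Counting accepting paths from s4 by length: 4 of length 3. Total 4.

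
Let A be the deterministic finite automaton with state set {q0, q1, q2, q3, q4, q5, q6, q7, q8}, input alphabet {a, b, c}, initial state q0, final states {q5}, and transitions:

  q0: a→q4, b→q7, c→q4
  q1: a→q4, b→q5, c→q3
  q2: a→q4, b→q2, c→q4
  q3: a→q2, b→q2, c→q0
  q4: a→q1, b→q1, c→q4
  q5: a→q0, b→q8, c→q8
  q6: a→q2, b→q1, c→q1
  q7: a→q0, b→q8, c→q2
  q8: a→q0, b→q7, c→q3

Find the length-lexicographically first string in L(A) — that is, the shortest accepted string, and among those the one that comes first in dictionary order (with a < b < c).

aab

A breadth-first search from q0 reaches an accepting state first via the path q0 → q4 → q1 → q5 on input aab.
No string of length < 3 is accepted (BFS exhausts all shorter strings without reaching an accepting state), and aab is the lexicographically least accepting string of length 3.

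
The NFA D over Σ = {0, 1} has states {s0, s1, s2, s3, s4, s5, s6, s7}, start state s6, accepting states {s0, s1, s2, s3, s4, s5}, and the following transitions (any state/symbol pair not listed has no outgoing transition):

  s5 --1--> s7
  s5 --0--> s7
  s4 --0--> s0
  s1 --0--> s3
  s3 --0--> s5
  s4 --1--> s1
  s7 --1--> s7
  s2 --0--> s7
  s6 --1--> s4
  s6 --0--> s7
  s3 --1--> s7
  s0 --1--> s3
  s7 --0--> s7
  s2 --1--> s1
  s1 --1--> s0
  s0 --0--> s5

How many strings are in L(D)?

12

The useful subgraph on states {s0, s1, s3, s4, s5, s6} is acyclic, so L(D) is finite; the longest accepting path visits 6 useful states, giving maximum string length 5.
Counting accepting paths from s6 by length: 1 of length 1, 2 of length 2, 4 of length 3, 4 of length 4, 1 of length 5. Total 12.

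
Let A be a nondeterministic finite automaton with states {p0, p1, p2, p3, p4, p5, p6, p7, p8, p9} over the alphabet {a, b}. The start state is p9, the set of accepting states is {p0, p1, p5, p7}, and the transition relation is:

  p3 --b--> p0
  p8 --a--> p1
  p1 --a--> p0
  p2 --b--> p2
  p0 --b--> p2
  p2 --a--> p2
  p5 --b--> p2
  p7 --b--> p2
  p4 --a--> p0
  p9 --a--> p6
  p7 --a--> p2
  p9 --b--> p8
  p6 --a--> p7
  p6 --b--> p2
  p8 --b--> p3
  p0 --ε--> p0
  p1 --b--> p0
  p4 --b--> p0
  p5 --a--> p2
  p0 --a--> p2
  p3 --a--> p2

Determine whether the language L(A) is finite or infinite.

The useful states (reachable from p9 and able to reach an accepting state) are {p0, p1, p3, p6, p7, p8, p9}.
Restricted to these states the transition graph has no cycle, so every accepting path has bounded length and L is finite.

finite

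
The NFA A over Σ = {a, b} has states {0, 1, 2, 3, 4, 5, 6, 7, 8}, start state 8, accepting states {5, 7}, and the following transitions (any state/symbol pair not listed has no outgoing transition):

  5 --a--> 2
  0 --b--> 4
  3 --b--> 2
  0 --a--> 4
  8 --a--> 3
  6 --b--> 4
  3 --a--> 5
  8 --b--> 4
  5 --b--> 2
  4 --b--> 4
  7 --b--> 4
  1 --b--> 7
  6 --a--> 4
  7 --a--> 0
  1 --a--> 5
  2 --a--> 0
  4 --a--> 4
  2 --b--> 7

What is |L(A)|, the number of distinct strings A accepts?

The useful subgraph on states {2, 3, 5, 7, 8} is acyclic, so L(A) is finite; the longest accepting path visits 5 useful states, giving maximum string length 4.
Counting accepting paths from 8 by length: 1 of length 2, 1 of length 3, 2 of length 4. Total 4.

4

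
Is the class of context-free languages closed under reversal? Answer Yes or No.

Reversing the right-hand side of every production of a context-free grammar for L gives a context-free grammar for Lᴿ (induction on derivation length).
So the context-free languages are closed under reversal.

Yes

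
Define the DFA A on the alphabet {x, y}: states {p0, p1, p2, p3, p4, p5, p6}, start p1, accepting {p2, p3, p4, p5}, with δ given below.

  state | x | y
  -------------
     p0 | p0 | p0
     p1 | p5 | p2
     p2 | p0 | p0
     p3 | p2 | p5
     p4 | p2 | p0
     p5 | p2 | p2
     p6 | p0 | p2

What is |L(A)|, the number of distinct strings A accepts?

4

The useful subgraph on states {p1, p2, p5} is acyclic, so L(A) is finite; the longest accepting path visits 3 useful states, giving maximum string length 2.
Counting accepting paths from p1 by length: 2 of length 1, 2 of length 2. Total 4.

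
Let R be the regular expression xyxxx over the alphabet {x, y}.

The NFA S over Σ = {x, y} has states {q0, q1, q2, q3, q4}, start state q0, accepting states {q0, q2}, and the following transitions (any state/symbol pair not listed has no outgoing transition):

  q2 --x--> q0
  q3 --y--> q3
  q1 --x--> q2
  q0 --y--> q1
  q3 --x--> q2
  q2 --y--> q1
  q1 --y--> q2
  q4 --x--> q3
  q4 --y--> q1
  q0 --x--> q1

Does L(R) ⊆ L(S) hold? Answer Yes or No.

Yes

Converting the expression R to a DFA (subset construction, then merging equivalent states) gives the minimal DFA with states {r0, r1, r2, r3, r4, r5, r6}, start state r0, accepting states {r6} and transitions r0: x→r1, y→r2; r1: x→r2, y→r3; r2: x→r2, y→r2; r3: x→r4, y→r2; r4: x→r5, y→r2; r5: x→r6, y→r2; r6: x→r2, y→r2.
Exploring the product automaton R × S from the start pair (r0, q0), following both machines on each input symbol, reaches 9 state pairs: (r0, q0), (r1, q1), (r2, q1), (r2, q2), (r3, q2), (r2, q0), (r4, q0), (r5, q1), (r6, q2).
R accepts in {r6} and S accepts in {q0, q2}. The reachable pairs whose R-component is accepting are (r6, q2); in each of them the S-component is accepting too, so the product for L(R) \ L(S) (R-component accepting, S-component rejecting) has no reachable accepting pair and the difference is empty.
Hence every string in L(R) is also in L(S).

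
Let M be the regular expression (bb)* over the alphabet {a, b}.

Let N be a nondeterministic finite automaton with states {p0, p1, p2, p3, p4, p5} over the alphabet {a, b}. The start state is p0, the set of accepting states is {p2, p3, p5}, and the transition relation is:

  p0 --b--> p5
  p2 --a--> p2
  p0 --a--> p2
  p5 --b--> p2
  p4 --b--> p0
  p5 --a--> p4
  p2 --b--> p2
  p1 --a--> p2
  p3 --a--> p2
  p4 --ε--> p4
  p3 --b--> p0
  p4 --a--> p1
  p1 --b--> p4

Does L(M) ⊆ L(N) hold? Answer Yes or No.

The empty string ε is in L(M) but not in L(N).
So L(M) ⊄ L(N).

No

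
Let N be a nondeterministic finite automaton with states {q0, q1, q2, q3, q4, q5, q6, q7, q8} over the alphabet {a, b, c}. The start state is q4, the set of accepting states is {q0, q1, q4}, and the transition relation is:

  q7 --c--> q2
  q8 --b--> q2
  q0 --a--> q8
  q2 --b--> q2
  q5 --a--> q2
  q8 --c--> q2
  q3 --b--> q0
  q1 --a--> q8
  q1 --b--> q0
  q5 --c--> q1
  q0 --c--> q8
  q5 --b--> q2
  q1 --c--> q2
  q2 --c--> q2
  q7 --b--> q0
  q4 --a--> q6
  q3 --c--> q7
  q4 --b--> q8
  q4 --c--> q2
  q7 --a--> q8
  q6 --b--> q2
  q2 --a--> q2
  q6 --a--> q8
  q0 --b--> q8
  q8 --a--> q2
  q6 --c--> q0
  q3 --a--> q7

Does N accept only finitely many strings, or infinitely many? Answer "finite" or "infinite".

finite

The useful states (reachable from q4 and able to reach an accepting state) are {q0, q4, q6}.
Restricted to these states the transition graph has no cycle, so every accepting path has bounded length and L is finite.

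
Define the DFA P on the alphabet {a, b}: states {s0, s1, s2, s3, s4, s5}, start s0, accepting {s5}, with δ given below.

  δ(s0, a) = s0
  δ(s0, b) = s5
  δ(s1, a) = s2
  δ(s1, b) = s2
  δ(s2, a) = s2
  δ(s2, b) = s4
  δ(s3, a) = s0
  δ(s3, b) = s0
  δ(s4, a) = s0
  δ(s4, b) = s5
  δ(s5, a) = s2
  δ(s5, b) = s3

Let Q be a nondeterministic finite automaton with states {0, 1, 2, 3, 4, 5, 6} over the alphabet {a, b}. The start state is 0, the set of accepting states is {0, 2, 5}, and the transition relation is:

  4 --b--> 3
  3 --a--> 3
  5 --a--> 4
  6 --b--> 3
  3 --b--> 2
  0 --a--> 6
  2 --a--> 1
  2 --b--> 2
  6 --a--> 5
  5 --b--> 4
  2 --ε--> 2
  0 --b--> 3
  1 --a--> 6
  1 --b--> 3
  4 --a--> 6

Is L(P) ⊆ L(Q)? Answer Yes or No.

The string b is in L(P) but not in L(Q).
So L(P) ⊄ L(Q).

No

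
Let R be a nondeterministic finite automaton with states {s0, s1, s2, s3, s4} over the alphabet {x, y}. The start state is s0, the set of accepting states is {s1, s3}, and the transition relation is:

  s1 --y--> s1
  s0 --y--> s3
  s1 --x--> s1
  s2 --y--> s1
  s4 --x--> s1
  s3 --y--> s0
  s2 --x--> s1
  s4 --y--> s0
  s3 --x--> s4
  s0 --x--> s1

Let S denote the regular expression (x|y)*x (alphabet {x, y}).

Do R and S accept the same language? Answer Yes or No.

No

The string y is accepted by R but rejected by S.
So L(R) ≠ L(S).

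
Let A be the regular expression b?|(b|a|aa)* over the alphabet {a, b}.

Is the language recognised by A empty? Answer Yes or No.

The empty string ε matches the expression, so it belongs to L(A).
Since L(A) contains at least one string, it is not empty.

No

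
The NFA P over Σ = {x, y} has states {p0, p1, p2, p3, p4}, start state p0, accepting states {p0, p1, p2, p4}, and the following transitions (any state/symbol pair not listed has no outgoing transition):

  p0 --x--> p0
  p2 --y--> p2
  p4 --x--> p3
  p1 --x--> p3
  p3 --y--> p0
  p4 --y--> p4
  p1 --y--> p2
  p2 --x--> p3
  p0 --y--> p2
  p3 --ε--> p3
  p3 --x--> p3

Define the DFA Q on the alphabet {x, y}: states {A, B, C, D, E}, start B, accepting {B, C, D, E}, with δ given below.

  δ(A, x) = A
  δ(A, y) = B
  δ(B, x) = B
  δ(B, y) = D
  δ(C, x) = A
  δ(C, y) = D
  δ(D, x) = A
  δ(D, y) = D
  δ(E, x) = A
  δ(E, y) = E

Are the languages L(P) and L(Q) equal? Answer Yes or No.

Exploring the product automaton P × Q from the start pair (p0, B), following both machines on each input symbol, reaches 3 state pairs: (p0, B), (p2, D), (p3, A).
P accepts in {p0, p1, p2, p4} and Q accepts in {B, C, D, E}. In every reachable pair the two components are either both accepting — (p0, B), (p2, D) — or both non-accepting, so no string is accepted by exactly one of the machines: L(P) \ L(Q) and L(Q) \ L(P) are both empty.
Hence every string is accepted by P iff it is accepted by Q, and the two languages coincide.

Yes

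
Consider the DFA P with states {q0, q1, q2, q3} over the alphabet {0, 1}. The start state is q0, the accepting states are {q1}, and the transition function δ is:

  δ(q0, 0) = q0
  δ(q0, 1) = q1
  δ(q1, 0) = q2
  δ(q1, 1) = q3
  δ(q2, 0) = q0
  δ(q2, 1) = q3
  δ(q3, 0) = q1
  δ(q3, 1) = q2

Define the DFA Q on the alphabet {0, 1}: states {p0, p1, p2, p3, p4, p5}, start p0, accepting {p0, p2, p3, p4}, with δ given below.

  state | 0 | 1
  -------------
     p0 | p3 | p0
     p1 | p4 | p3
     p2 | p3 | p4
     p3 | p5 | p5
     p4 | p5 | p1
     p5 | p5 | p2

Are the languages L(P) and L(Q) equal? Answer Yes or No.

No

The string 01 is accepted by P but rejected by Q.
So L(P) ≠ L(Q).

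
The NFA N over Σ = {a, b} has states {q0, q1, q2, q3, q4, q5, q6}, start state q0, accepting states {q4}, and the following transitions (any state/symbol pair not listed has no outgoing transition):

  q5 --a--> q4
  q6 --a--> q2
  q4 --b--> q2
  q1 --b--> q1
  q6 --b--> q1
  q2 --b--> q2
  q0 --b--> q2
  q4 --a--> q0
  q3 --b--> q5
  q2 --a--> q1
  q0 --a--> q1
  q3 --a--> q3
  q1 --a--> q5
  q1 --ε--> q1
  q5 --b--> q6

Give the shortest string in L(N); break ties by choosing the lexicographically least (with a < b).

A breadth-first search from q0 reaches an accepting state first via the path q0 → q1 → q5 → q4 on input aaa.
No string of length < 3 is accepted (BFS exhausts all shorter strings without reaching an accepting state), and aaa is the lexicographically least accepting string of length 3.

aaa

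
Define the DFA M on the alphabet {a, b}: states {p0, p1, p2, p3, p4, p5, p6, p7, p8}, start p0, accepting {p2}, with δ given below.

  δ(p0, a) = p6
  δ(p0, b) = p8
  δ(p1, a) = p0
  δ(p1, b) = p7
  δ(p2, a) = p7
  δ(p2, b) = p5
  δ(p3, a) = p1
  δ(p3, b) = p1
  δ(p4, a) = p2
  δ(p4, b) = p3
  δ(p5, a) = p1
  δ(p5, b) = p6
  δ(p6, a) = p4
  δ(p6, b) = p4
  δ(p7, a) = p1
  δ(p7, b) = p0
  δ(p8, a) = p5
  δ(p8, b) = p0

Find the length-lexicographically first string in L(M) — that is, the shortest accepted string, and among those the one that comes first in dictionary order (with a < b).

aaa

A breadth-first search from p0 reaches an accepting state first via the path p0 → p6 → p4 → p2 on input aaa.
No string of length < 3 is accepted (BFS exhausts all shorter strings without reaching an accepting state), and aaa is the lexicographically least accepting string of length 3.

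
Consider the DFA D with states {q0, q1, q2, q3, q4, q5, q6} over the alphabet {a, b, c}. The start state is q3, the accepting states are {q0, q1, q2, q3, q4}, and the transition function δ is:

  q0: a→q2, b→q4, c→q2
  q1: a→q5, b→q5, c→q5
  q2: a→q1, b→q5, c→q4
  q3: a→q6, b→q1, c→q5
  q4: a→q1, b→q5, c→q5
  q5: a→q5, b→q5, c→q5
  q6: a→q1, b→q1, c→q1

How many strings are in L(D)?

The useful subgraph on states {q1, q3, q6} is acyclic, so L(D) is finite; the longest accepting path visits 3 useful states, giving maximum string length 2.
Counting accepting paths from q3 by length: 1 of length 0, 1 of length 1, 3 of length 2. Total 5.

5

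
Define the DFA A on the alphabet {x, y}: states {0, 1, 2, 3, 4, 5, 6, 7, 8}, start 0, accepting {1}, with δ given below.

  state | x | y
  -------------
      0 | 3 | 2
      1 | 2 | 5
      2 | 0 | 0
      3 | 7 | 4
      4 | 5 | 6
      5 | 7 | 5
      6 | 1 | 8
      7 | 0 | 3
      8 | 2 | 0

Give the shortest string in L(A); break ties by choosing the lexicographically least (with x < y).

A breadth-first search from 0 reaches an accepting state first via the path 0 → 3 → 4 → 6 → 1 on input xyyx.
No string of length < 4 is accepted (BFS exhausts all shorter strings without reaching an accepting state), and xyyx is the lexicographically least accepting string of length 4.

xyyx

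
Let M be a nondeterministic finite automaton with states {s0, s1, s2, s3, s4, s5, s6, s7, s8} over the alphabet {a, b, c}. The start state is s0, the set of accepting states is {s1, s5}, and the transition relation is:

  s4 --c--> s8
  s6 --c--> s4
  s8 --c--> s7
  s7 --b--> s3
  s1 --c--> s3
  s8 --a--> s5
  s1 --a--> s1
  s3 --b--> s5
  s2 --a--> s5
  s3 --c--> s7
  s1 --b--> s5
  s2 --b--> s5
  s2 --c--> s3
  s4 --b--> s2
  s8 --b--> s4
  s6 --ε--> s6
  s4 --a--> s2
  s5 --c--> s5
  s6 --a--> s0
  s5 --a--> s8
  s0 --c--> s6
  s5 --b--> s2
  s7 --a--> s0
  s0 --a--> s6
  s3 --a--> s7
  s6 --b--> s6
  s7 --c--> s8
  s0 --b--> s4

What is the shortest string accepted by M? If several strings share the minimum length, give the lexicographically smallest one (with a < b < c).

A breadth-first search from s0 reaches an accepting state first via the path s0 → s4 → s2 → s5 on input baa.
No string of length < 3 is accepted (BFS exhausts all shorter strings without reaching an accepting state), and baa is the lexicographically least accepting string of length 3.

baa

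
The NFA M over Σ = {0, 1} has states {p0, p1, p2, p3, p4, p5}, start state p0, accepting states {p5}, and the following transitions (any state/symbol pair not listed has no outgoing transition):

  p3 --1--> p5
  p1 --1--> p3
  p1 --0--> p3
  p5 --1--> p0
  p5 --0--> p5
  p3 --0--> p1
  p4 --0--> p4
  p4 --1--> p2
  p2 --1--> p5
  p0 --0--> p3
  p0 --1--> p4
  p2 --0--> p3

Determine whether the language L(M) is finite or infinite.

infinite

State p3 is reachable from the start and can reach an accepting state, and it lies on the cycle p3 → p1 → p3.
Traversing that cycle any number of times yields accepted strings of unbounded length, so the language is infinite.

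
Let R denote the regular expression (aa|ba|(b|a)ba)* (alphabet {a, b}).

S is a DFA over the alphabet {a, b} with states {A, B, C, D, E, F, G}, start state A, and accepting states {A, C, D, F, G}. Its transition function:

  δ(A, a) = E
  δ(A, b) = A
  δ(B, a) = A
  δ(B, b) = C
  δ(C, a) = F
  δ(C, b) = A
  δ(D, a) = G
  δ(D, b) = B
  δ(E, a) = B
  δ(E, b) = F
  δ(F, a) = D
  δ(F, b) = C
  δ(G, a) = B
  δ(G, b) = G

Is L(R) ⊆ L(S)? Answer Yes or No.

The string aa is in L(R) but not in L(S).
So L(R) ⊄ L(S).

No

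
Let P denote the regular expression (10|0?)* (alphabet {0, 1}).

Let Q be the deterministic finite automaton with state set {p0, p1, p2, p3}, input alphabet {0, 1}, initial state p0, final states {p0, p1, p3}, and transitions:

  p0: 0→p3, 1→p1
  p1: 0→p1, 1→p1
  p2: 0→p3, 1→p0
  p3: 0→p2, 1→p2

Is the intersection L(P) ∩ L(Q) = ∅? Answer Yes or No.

No

The empty string ε is accepted by both P and Q.
Hence L(P) ∩ L(Q) ≠ ∅.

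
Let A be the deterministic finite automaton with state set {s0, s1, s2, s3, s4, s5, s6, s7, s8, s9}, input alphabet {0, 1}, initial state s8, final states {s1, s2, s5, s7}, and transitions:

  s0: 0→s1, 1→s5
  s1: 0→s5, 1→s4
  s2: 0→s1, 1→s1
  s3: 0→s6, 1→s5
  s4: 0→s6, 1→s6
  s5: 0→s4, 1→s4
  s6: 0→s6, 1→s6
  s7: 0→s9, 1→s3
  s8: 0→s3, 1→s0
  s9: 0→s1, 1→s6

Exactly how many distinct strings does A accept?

The useful subgraph on states {s0, s1, s3, s5, s8} is acyclic, so L(A) is finite; the longest accepting path visits 4 useful states, giving maximum string length 3.
Counting accepting paths from s8 by length: 3 of length 2, 1 of length 3. Total 4.

4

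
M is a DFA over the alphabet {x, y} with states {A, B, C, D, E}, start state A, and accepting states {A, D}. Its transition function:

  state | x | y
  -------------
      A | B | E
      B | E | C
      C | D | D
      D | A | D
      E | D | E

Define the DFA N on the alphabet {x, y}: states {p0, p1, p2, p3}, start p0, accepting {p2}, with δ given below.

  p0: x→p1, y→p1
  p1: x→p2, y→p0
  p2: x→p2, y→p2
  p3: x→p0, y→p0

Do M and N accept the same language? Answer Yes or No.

No

The empty string ε is accepted by M but rejected by N.
So L(M) ≠ L(N).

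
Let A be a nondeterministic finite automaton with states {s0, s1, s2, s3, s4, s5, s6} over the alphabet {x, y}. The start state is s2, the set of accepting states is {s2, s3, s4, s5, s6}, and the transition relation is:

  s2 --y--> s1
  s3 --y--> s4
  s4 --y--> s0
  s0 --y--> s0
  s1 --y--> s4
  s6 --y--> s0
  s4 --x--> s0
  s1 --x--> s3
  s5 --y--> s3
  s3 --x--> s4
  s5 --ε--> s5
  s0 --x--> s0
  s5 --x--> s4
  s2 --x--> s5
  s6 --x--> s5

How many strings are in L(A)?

10

The useful subgraph on states {s1, s2, s3, s4, s5} is acyclic, so L(A) is finite; the longest accepting path visits 4 useful states, giving maximum string length 3.
Counting accepting paths from s2 by length: 1 of length 0, 1 of length 1, 4 of length 2, 4 of length 3. Total 10.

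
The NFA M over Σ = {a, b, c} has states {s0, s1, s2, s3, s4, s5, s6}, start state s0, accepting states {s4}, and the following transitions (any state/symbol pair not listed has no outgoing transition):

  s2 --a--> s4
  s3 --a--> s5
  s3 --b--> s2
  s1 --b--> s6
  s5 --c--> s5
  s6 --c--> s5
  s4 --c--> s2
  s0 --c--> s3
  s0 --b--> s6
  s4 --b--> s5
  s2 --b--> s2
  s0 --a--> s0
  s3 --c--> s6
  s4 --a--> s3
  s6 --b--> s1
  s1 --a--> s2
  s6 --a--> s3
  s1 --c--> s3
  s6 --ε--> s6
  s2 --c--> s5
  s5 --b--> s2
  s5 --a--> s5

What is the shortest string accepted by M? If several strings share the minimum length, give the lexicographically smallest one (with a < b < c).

cba

A breadth-first search from s0 reaches an accepting state first via the path s0 → s3 → s2 → s4 on input cba.
No string of length < 3 is accepted (BFS exhausts all shorter strings without reaching an accepting state), and cba is the lexicographically least accepting string of length 3.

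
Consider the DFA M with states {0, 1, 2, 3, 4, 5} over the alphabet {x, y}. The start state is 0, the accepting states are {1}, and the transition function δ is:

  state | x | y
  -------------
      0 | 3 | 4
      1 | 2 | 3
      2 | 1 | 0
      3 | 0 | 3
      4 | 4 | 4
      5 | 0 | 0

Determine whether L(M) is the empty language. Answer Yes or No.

The states reachable from the start state are {0, 3, 4}.
None of the accepting states {1} is reachable, so no string is accepted and L(M) = ∅.

Yes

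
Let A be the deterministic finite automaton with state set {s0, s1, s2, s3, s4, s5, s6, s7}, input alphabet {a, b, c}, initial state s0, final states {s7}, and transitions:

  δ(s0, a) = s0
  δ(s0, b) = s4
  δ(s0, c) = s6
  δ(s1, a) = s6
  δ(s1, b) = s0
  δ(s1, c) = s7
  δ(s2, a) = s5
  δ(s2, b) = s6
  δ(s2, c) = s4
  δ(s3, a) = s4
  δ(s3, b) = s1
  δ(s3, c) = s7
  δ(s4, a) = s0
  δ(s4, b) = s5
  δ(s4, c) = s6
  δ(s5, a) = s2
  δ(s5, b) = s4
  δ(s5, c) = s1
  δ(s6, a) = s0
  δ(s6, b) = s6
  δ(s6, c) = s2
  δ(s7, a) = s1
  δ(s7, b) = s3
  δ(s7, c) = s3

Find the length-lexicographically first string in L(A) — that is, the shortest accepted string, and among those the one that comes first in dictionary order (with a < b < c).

bbcc

A breadth-first search from s0 reaches an accepting state first via the path s0 → s4 → s5 → s1 → s7 on input bbcc.
No string of length < 4 is accepted (BFS exhausts all shorter strings without reaching an accepting state), and bbcc is the lexicographically least accepting string of length 4.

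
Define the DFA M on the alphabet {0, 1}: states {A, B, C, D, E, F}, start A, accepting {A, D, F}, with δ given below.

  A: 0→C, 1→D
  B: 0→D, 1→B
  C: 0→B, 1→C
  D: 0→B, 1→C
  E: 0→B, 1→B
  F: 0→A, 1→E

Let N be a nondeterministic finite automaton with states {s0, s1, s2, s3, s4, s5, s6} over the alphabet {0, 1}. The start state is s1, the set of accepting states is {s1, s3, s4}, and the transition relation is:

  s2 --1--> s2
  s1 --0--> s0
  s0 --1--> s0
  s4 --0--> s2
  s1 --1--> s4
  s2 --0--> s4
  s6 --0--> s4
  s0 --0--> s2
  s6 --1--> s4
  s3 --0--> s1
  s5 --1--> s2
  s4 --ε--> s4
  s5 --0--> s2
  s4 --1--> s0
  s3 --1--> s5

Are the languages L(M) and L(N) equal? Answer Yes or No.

Yes

Exploring the product automaton M × N from the start pair (A, s1), following both machines on each input symbol, reaches 4 state pairs: (A, s1), (C, s0), (D, s4), (B, s2).
M accepts in {A, D, F} and N accepts in {s1, s3, s4}. In every reachable pair the two components are either both accepting — (A, s1), (D, s4) — or both non-accepting, so no string is accepted by exactly one of the machines: L(M) \ L(N) and L(N) \ L(M) are both empty.
Hence every string is accepted by M iff it is accepted by N, and the two languages coincide.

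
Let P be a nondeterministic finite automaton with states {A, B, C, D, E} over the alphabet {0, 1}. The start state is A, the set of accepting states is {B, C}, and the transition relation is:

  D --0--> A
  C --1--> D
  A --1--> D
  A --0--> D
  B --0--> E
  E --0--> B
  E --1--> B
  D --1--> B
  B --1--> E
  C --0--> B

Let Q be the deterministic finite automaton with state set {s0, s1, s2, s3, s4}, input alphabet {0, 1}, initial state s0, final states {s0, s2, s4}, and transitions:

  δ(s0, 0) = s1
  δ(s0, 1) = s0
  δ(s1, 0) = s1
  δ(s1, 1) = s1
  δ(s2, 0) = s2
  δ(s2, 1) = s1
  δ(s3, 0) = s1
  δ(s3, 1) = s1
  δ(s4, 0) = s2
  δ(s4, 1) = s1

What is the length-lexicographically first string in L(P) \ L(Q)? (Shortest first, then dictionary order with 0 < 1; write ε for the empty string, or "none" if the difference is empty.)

01

The string 01 is accepted by P but not by Q.
No shorter string lies in the difference, and 01 is the lexicographically first length-2 string in L(P) \ L(Q).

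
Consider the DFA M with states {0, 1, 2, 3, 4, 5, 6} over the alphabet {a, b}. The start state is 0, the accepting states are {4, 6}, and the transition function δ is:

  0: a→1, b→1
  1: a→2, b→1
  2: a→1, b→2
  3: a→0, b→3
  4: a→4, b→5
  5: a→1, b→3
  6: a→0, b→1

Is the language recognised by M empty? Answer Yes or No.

Yes

The states reachable from the start state are {0, 1, 2}.
None of the accepting states {4, 6} is reachable, so no string is accepted and L(M) = ∅.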